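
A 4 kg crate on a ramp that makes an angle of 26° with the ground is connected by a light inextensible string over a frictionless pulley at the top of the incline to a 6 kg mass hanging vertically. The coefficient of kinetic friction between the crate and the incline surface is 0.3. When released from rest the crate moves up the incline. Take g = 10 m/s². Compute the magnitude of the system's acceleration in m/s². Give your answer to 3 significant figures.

For the crate on the incline: the weight component along the slope is m₁g sin 26° = 4 × 10 × 0.4384 = 17.536 N and the normal force is N = m₁g cos 26° = 35.952 N.
Kinetic friction opposes the crate's motion up the incline: f = μN = 0.3 × 35.952 = 10.786 N acting down the slope.
Newton's second law for the crate (up-slope positive): T − 17.536 − 10.786 = 4 a. For the hanging mass (downward positive): 6 × 10 − T = 6 a.
Adding the two equations eliminates T: 31.678 = 10 a, so a = 3.1678 m/s².

3.17 m/s²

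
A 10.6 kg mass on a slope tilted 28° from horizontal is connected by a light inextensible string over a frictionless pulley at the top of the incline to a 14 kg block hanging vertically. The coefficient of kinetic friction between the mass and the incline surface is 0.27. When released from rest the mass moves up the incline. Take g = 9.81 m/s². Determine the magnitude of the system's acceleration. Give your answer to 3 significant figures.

For the mass on the incline: the weight component along the slope is m₁g sin 28° = 10.6 × 9.81 × 0.4695 = 48.821 N and the normal force is N = m₁g cos 28° = 91.814 N.
Kinetic friction opposes the mass's motion up the incline: f = μN = 0.27 × 91.814 = 24.790 N acting down the slope.
Newton's second law for the mass (up-slope positive): T − 48.821 − 24.790 = 10.6 a. For the hanging block (downward positive): 14 × 9.81 − T = 14 a.
Adding the two equations eliminates T: 63.729 = 24.6 a, so a = 2.5906 m/s².

2.59 m/s²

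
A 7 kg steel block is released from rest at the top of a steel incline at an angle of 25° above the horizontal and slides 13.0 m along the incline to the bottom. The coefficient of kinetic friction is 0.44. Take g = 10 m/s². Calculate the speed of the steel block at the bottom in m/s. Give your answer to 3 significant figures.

2.49 m/s

The weight component along the incline is mg sin 25° = 29.583 N and the normal force is N = mg cos 25° = 63.442 N.
Friction up the slope is f = μN = 0.44 × 63.442 = 27.914 N, so the net downslope force is 29.583 − 27.914 = 1.669 N and a = 1.669 / 7 = 0.2384 m/s².
Starting from rest over a distance of 13.0 m, v² = 2aL = 2 × 0.2384 × 13.0 = 6.1984, so v = 2.4897 m/s.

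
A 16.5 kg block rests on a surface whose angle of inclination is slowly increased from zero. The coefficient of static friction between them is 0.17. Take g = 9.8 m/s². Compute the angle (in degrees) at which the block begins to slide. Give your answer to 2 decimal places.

At the threshold of sliding, static friction is at its maximum μ_s N and exactly balances the weight component along the incline: mg sin θ = μ_s mg cos θ.
Hence tan θ = μ_s = 0.17, so θ = arctan(0.17) = 9.6480°.

9.65°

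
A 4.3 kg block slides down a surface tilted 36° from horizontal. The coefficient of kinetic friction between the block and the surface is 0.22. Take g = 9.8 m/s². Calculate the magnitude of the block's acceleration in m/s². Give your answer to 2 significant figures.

Resolving the weight along the incline: the component pulling the block down the slope is mg sin 36° = 4.3 × 9.8 × 0.5878 = 24.770 N, and the normal force is N = mg cos 36° = 4.3 × 9.8 × 0.8090 = 34.091 N.
Kinetic friction acts up the slope with magnitude f = μN = 0.22 × 34.091 = 7.500 N.
Net force along the incline is 24.770 − 7.500 = 17.270 N, so a = 17.270 / 4.3 = 4.0163 m/s².

4.0 m/s²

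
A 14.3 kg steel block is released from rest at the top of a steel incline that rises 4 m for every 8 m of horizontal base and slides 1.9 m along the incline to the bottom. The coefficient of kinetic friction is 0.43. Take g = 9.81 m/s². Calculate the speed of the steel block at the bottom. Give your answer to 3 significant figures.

The weight component along the incline is mg sin 26.57° = 62.736 N and the normal force is N = mg cos 26.57° = 125.473 N.
Friction up the slope is f = μN = 0.43 × 125.473 = 53.953 N, so the net downslope force is 62.736 − 53.953 = 8.783 N and a = 8.783 / 14.3 = 0.6142 m/s².
Starting from rest over a distance of 1.9 m, v² = 2aL = 2 × 0.6142 × 1.9 = 2.3340, so v = 1.5277 m/s.

1.53 m/s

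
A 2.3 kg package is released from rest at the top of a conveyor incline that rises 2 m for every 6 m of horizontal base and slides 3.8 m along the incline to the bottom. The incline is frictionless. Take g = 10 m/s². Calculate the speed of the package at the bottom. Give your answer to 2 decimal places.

4.90 m/s

The weight component along the incline is mg sin 18.43° = 7.273 N and the normal force is N = mg cos 18.43° = 21.820 N.
With no friction, a = g sin 18.43° = 3.1623 m/s².
Starting from rest over a distance of 3.8 m, v² = 2aL = 2 × 3.1623 × 3.8 = 24.0335, so v = 4.9024 m/s.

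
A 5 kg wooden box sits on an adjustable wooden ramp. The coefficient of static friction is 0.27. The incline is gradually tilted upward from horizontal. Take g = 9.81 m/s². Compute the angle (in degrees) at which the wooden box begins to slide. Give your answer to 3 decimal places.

At the threshold of sliding, static friction is at its maximum μ_s N and exactly balances the weight component along the incline: mg sin θ = μ_s mg cos θ.
Hence tan θ = μ_s = 0.27, so θ = arctan(0.27) = 15.1096°.

15.110°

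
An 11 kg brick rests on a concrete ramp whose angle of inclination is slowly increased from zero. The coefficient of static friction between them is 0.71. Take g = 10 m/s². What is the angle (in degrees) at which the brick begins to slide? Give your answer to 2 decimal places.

35.37°

At the threshold of sliding, static friction is at its maximum μ_s N and exactly balances the weight component along the incline: mg sin θ = μ_s mg cos θ.
Hence tan θ = μ_s = 0.71, so θ = arctan(0.71) = 35.3748°.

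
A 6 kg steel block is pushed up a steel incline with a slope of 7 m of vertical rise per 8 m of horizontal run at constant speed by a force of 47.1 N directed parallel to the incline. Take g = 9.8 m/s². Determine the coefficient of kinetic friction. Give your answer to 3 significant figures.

0.189

At constant speed ΣF = 0 along the incline. The applied 47.1 N acts up the slope; the weight component mg sin 41.19° = 38.720 N and kinetic friction μN both act down the slope.
So 47.1 = 38.720 + μ × 44.252, giving μ = (47.1 − 38.720) / 44.252 = 0.1894.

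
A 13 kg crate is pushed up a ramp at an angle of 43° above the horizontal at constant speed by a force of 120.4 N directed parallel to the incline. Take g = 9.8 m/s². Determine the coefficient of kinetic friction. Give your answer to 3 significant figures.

0.360

At constant speed ΣF = 0 along the incline. The applied 120.4 N acts up the slope; the weight component mg sin 43° = 86.887 N and kinetic friction μN both act down the slope.
So 120.4 = 86.887 + μ × 93.174, giving μ = (120.4 − 86.887) / 93.174 = 0.3597.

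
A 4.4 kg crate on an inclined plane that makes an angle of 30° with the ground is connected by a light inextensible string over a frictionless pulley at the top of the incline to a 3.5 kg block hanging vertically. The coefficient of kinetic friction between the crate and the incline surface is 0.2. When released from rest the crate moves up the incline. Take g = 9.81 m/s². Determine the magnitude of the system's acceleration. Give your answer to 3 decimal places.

For the crate on the incline: the weight component along the slope is m₁g sin 30° = 4.4 × 9.81 × 0.5000 = 21.582 N and the normal force is N = m₁g cos 30° = 37.381 N.
Kinetic friction opposes the crate's motion up the incline: f = μN = 0.2 × 37.381 = 7.476 N acting down the slope.
Newton's second law for the crate (up-slope positive): T − 21.582 − 7.476 = 4.4 a. For the hanging block (downward positive): 3.5 × 9.81 − T = 3.5 a.
Adding the two equations eliminates T: 5.277 = 7.9 a, so a = 0.6680 m/s².

0.668 m/s²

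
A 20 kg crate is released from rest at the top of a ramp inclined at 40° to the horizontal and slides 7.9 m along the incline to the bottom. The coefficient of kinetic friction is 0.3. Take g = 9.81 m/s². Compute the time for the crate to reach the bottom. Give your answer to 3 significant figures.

The weight component along the incline is mg sin 40° = 126.115 N and the normal force is N = mg cos 40° = 150.298 N.
Friction up the slope is f = μN = 0.3 × 150.298 = 45.089 N, so the net downslope force is 126.115 − 45.089 = 81.026 N and a = 81.026 / 20 = 4.0513 m/s².
Starting from rest, L = ½at², so t = √(2L/a) = √(2 × 7.9 / 4.0513) = 1.9748 s.

1.97 s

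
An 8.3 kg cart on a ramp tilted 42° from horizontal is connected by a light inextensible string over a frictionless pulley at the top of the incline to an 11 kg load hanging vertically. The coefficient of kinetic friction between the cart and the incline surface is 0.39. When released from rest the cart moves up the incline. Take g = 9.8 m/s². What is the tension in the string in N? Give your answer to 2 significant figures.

For the cart on the incline: the weight component along the slope is m₁g sin 42° = 8.3 × 9.8 × 0.6691 = 54.425 N and the normal force is N = m₁g cos 42° = 60.447 N.
Kinetic friction opposes the cart's motion up the incline: f = μN = 0.39 × 60.447 = 23.574 N acting down the slope.
Newton's second law for the cart (up-slope positive): T − 54.425 − 23.574 = 8.3 a. For the hanging load (downward positive): 11 × 9.8 − T = 11 a.
Adding the two equations eliminates T: 29.801 = 19.3 a, so a = 1.5441 m/s².
Then from the hanging load's equation, T = 11 × (9.8 − 1.5441) = 90.815 N.

91 N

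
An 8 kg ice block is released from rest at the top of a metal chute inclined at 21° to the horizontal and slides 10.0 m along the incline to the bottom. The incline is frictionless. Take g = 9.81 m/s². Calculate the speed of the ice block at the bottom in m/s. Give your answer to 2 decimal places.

The weight component along the incline is mg sin 21° = 28.125 N and the normal force is N = mg cos 21° = 73.267 N.
With no friction, a = g sin 21° = 3.5156 m/s².
Starting from rest over a distance of 10.0 m, v² = 2aL = 2 × 3.5156 × 10.0 = 70.3120, so v = 8.3852 m/s.

8.39 m/s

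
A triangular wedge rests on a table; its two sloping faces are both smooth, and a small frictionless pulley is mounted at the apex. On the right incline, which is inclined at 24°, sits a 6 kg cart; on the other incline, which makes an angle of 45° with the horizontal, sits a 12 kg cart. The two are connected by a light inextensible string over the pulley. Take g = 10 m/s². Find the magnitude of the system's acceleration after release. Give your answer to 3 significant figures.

Resolve each weight along its own incline: the 6 kg mass has component 6 × 10 × sin 24° = 24.404 N down its slope, and the 12 kg mass has 12 × 10 × sin 45° = 84.853 N down its slope.
The 12 kg side's 84.853 N exceeds the other side's 24.404 N, so that mass slides down and the 6 kg mass slides up. Taking that direction as positive, Newton's second law for the whole system gives 84.853 − 24.404 = (6 + 12) a, so a = 60.449 / 18 = 3.3583 m/s².

3.36 m/s²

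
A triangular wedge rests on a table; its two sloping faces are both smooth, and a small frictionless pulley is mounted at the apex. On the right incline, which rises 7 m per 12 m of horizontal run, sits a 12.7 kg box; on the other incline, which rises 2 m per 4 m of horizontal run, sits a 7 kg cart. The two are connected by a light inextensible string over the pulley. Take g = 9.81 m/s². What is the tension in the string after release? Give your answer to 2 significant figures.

42 N

Resolve each weight along its own incline: the 12.7 kg mass has component 12.7 × 9.81 × sin 30.26° = 62.776 N down its slope, and the 7 kg mass has 7 × 9.81 × sin 26.57° = 30.710 N down its slope.
The 12.7 kg side's 62.776 N exceeds the other side's 30.710 N, so that mass slides down and the 7 kg mass slides up. Taking that direction as positive, Newton's second law for the whole system gives 62.776 − 30.710 = (12.7 + 7) a, so a = 32.066 / 19.7 = 1.6277 m/s².
For the 7 kg mass (up-slope positive): T − 30.710 = 7 × 1.6277, so T = 42.104 N.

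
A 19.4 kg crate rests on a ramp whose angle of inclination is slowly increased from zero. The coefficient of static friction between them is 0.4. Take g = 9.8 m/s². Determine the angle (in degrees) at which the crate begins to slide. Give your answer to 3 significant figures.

At the threshold of sliding, static friction is at its maximum μ_s N and exactly balances the weight component along the incline: mg sin θ = μ_s mg cos θ.
Hence tan θ = μ_s = 0.4, so θ = arctan(0.4) = 21.8014°.

21.8°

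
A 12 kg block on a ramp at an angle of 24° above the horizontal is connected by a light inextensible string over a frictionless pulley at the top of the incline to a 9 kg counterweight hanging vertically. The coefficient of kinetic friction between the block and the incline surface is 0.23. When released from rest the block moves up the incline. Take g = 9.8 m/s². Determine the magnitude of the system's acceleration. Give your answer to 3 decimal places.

For the block on the incline: the weight component along the slope is m₁g sin 24° = 12 × 9.8 × 0.4067 = 47.828 N and the normal force is N = m₁g cos 24° = 107.433 N.
Kinetic friction opposes the block's motion up the incline: f = μN = 0.23 × 107.433 = 24.710 N acting down the slope.
Newton's second law for the block (up-slope positive): T − 47.828 − 24.710 = 12 a. For the hanging counterweight (downward positive): 9 × 9.8 − T = 9 a.
Adding the two equations eliminates T: 15.662 = 21 a, so a = 0.7458 m/s².

0.746 m/s²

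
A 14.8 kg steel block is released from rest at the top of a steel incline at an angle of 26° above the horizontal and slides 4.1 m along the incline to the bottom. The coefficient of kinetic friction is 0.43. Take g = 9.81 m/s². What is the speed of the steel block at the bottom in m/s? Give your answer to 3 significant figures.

2.04 m/s

The weight component along the incline is mg sin 26° = 63.646 N and the normal force is N = mg cos 26° = 130.494 N.
Friction up the slope is f = μN = 0.43 × 130.494 = 56.112 N, so the net downslope force is 63.646 − 56.112 = 7.534 N and a = 7.534 / 14.8 = 0.5091 m/s².
Starting from rest over a distance of 4.1 m, v² = 2aL = 2 × 0.5091 × 4.1 = 4.1746, so v = 2.0432 m/s.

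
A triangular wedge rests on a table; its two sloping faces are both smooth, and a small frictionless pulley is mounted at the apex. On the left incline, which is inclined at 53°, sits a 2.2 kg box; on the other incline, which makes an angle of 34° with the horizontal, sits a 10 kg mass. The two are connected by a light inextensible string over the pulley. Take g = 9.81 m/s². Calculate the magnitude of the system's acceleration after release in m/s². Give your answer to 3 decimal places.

Resolve each weight along its own incline: the 2.2 kg mass has component 2.2 × 9.81 × sin 53° = 17.236 N down its slope, and the 10 kg mass has 10 × 9.81 × sin 34° = 54.857 N down its slope.
The 10 kg side's 54.857 N exceeds the other side's 17.236 N, so that mass slides down and the 2.2 kg mass slides up. Taking that direction as positive, Newton's second law for the whole system gives 54.857 − 17.236 = (2.2 + 10) a, so a = 37.621 / 12.2 = 3.0837 m/s².

3.084 m/s²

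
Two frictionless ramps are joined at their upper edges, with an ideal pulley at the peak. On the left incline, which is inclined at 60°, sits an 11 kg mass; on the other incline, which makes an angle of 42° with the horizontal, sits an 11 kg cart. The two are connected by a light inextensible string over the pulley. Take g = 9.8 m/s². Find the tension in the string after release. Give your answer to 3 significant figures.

82.7 N

Resolve each weight along its own incline: the 11 kg mass has component 11 × 9.8 × sin 60° = 93.358 N down its slope, and the 11 kg mass has 11 × 9.8 × sin 42° = 72.132 N down its slope.
The 11 kg side's 93.358 N exceeds the other side's 72.132 N, so that mass slides down and the 11 kg mass slides up. Taking that direction as positive, Newton's second law for the whole system gives 93.358 − 72.132 = (11 + 11) a, so a = 21.226 / 22 = 0.9648 m/s².
For the 11 kg mass (up-slope positive): T − 72.132 = 11 × 0.9648, so T = 82.745 N.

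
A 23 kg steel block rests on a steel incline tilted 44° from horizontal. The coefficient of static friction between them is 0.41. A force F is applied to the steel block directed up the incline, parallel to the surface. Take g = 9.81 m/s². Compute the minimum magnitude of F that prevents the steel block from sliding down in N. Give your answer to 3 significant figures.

The normal force is N = mg cos 44° = 162.305 N. With F at its minimum the steel block is on the verge of sliding down, so static friction is at its maximum μ_s N = 0.41 × 162.305 = 66.545 N and acts up the slope.
Equilibrium along the incline: F + μ_s N = mg sin 44°, so F = 156.736 − 66.545 = 90.191 N.

90.2 N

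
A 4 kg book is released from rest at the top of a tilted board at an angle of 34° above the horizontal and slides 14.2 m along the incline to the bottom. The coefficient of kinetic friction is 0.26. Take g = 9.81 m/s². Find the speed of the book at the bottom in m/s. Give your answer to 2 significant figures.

9.8 m/s

The weight component along the incline is mg sin 34° = 21.943 N and the normal force is N = mg cos 34° = 32.531 N.
Friction up the slope is f = μN = 0.26 × 32.531 = 8.458 N, so the net downslope force is 21.943 − 8.458 = 13.485 N and a = 13.485 / 4 = 3.3712 m/s².
Starting from rest over a distance of 14.2 m, v² = 2aL = 2 × 3.3712 × 14.2 = 95.7421, so v = 9.7848 m/s.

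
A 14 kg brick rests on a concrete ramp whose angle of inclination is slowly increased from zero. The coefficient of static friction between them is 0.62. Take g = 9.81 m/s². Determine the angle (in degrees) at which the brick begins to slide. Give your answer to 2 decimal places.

31.80°

At the threshold of sliding, static friction is at its maximum μ_s N and exactly balances the weight component along the incline: mg sin θ = μ_s mg cos θ.
Hence tan θ = μ_s = 0.62, so θ = arctan(0.62) = 31.7989°.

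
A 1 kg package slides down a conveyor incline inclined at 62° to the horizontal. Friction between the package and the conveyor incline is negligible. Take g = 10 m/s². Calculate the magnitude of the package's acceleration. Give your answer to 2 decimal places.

8.83 m/s²

Resolving the weight along the incline: the component pulling the package down the slope is mg sin 62° = 1 × 10 × 0.8829 = 8.829 N, and the normal force is N = mg cos 62° = 1 × 10 × 0.4695 = 4.695 N.
With no friction the net force along the incline is 8.829 N, so a = g sin 62° = 8.829 / 1 = 8.8290 m/s².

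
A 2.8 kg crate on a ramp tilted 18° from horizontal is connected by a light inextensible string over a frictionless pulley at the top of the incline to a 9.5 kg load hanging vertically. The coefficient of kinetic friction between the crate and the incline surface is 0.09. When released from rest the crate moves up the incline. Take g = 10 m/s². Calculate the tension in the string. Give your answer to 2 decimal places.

For the crate on the incline: the weight component along the slope is m₁g sin 18° = 2.8 × 10 × 0.3090 = 8.652 N and the normal force is N = m₁g cos 18° = 26.630 N.
Kinetic friction opposes the crate's motion up the incline: f = μN = 0.09 × 26.630 = 2.397 N acting down the slope.
Newton's second law for the crate (up-slope positive): T − 8.652 − 2.397 = 2.8 a. For the hanging load (downward positive): 9.5 × 10 − T = 9.5 a.
Adding the two equations eliminates T: 83.951 = 12.3 a, so a = 6.8253 m/s².
Then from the hanging load's equation, T = 9.5 × (10 − 6.8253) = 30.160 N.

30.16 N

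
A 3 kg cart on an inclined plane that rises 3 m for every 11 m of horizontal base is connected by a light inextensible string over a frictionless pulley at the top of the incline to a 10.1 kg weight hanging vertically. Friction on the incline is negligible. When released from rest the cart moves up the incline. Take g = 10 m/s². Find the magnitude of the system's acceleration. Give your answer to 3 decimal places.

For the cart on the incline: the weight component along the slope is m₁g sin 15.26° = 3 × 10 × 0.2631 = 7.893 N and the normal force is N = m₁g cos 15.26° = 28.943 N.
Newton's second law for the cart (up-slope positive): T − 7.893 = 3 a. For the hanging weight (downward positive): 10.1 × 10 − T = 10.1 a.
Adding the two equations eliminates T: 93.107 = 13.1 a, so a = 7.1074 m/s².

7.107 m/s²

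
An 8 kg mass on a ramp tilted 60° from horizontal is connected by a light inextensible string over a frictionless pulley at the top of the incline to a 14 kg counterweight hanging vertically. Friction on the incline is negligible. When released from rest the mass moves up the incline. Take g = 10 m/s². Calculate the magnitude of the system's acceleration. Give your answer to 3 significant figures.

For the mass on the incline: the weight component along the slope is m₁g sin 60° = 8 × 10 × 0.8660 = 69.280 N and the normal force is N = m₁g cos 60° = 40.000 N.
Newton's second law for the mass (up-slope positive): T − 69.280 = 8 a. For the hanging counterweight (downward positive): 14 × 10 − T = 14 a.
Adding the two equations eliminates T: 70.720 = 22 a, so a = 3.2145 m/s².

3.21 m/s²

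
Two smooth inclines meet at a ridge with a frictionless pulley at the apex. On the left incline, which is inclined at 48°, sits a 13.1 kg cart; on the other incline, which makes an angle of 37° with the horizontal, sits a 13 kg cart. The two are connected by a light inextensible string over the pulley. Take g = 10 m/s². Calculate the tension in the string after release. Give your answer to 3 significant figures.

87.8 N

Resolve each weight along its own incline: the 13.1 kg mass has component 13.1 × 10 × sin 48° = 97.352 N down its slope, and the 13 kg mass has 13 × 10 × sin 37° = 78.236 N down its slope.
The 13.1 kg side's 97.352 N exceeds the other side's 78.236 N, so that mass slides down and the 13 kg mass slides up. Taking that direction as positive, Newton's second law for the whole system gives 97.352 − 78.236 = (13.1 + 13) a, so a = 19.116 / 26.1 = 0.7324 m/s².
For the 13 kg mass (up-slope positive): T − 78.236 = 13 × 0.7324, so T = 87.757 N.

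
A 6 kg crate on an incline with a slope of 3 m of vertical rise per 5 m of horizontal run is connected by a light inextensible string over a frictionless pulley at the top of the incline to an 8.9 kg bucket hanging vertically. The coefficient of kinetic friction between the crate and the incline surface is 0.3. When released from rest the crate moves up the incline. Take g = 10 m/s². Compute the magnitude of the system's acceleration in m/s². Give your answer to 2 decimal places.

2.87 m/s²

For the crate on the incline: the weight component along the slope is m₁g sin 30.96° = 6 × 10 × 0.5145 = 30.870 N and the normal force is N = m₁g cos 30.96° = 51.450 N.
Kinetic friction opposes the crate's motion up the incline: f = μN = 0.3 × 51.450 = 15.435 N acting down the slope.
Newton's second law for the crate (up-slope positive): T − 30.870 − 15.435 = 6 a. For the hanging bucket (downward positive): 8.9 × 10 − T = 8.9 a.
Adding the two equations eliminates T: 42.695 = 14.9 a, so a = 2.8654 m/s².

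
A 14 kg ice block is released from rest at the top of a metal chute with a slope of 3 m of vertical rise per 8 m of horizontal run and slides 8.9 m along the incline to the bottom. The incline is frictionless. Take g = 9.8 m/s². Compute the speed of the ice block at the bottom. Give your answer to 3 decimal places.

The weight component along the incline is mg sin 20.56° = 48.174 N and the normal force is N = mg cos 20.56° = 128.464 N.
With no friction, a = g sin 20.56° = 3.4410 m/s².
Starting from rest over a distance of 8.9 m, v² = 2aL = 2 × 3.4410 × 8.9 = 61.2498, so v = 7.8262 m/s.

7.826 m/s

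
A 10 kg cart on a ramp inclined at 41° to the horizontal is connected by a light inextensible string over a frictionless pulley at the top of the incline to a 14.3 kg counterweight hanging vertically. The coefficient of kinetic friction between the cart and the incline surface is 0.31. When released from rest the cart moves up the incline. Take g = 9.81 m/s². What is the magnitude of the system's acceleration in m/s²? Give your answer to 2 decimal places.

2.18 m/s²

For the cart on the incline: the weight component along the slope is m₁g sin 41° = 10 × 9.81 × 0.6561 = 64.363 N and the normal force is N = m₁g cos 41° = 74.037 N.
Kinetic friction opposes the cart's motion up the incline: f = μN = 0.31 × 74.037 = 22.951 N acting down the slope.
Newton's second law for the cart (up-slope positive): T − 64.363 − 22.951 = 10 a. For the hanging counterweight (downward positive): 14.3 × 9.81 − T = 14.3 a.
Adding the two equations eliminates T: 52.969 = 24.3 a, so a = 2.1798 m/s².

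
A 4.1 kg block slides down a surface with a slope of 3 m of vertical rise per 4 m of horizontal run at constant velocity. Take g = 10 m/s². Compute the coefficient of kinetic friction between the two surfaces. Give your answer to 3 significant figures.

0.750

At constant velocity the net force along the incline is zero: mg sin 36.87° = μ mg cos 36.87°.
So μ = tan 36.87° = 0.6000 / 0.8000 = 0.7500.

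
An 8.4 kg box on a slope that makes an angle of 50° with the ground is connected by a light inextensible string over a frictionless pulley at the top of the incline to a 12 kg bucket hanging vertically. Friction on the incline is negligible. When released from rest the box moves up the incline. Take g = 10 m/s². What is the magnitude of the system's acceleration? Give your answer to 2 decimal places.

For the box on the incline: the weight component along the slope is m₁g sin 50° = 8.4 × 10 × 0.7660 = 64.344 N and the normal force is N = m₁g cos 50° = 53.994 N.
Newton's second law for the box (up-slope positive): T − 64.344 = 8.4 a. For the hanging bucket (downward positive): 12 × 10 − T = 12 a.
Adding the two equations eliminates T: 55.656 = 20.4 a, so a = 2.7282 m/s².

2.73 m/s²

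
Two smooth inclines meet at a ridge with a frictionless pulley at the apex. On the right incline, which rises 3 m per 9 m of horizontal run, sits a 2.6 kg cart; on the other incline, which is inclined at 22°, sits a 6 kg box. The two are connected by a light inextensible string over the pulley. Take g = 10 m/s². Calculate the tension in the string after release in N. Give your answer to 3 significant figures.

Resolve each weight along its own incline: the 2.6 kg mass has component 2.6 × 10 × sin 18.43° = 8.222 N down its slope, and the 6 kg mass has 6 × 10 × sin 22° = 22.476 N down its slope.
The 6 kg side's 22.476 N exceeds the other side's 8.222 N, so that mass slides down and the 2.6 kg mass slides up. Taking that direction as positive, Newton's second law for the whole system gives 22.476 − 8.222 = (2.6 + 6) a, so a = 14.254 / 8.6 = 1.6574 m/s².
For the 2.6 kg mass (up-slope positive): T − 8.222 = 2.6 × 1.6574, so T = 12.531 N.

12.5 N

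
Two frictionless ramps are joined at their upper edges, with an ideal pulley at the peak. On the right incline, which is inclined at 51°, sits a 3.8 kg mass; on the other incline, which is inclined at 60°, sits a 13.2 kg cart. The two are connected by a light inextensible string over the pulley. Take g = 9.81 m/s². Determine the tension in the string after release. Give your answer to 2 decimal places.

47.56 N

Resolve each weight along its own incline: the 3.8 kg mass has component 3.8 × 9.81 × sin 51° = 28.970 N down its slope, and the 13.2 kg mass has 13.2 × 9.81 × sin 60° = 112.143 N down its slope.
The 13.2 kg side's 112.143 N exceeds the other side's 28.970 N, so that mass slides down and the 3.8 kg mass slides up. Taking that direction as positive, Newton's second law for the whole system gives 112.143 − 28.970 = (3.8 + 13.2) a, so a = 83.173 / 17 = 4.8925 m/s².
For the 3.8 kg mass (up-slope positive): T − 28.970 = 3.8 × 4.8925, so T = 47.561 N.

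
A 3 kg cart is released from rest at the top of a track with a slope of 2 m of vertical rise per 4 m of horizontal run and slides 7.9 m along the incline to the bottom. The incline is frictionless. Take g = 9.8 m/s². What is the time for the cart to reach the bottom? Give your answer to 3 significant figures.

The weight component along the incline is mg sin 26.57° = 13.148 N and the normal force is N = mg cos 26.57° = 26.296 N.
With no friction, a = g sin 26.57° = 4.3827 m/s².
Starting from rest, L = ½at², so t = √(2L/a) = √(2 × 7.9 / 4.3827) = 1.8987 s.

1.90 s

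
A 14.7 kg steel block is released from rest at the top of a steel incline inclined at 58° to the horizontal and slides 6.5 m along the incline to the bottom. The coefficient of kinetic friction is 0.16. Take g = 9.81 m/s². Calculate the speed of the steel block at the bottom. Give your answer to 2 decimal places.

9.87 m/s

The weight component along the incline is mg sin 58° = 122.294 N and the normal force is N = mg cos 58° = 76.418 N.
Friction up the slope is f = μN = 0.16 × 76.418 = 12.227 N, so the net downslope force is 122.294 − 12.227 = 110.067 N and a = 110.067 / 14.7 = 7.4876 m/s².
Starting from rest over a distance of 6.5 m, v² = 2aL = 2 × 7.4876 × 6.5 = 97.3388, so v = 9.8660 m/s.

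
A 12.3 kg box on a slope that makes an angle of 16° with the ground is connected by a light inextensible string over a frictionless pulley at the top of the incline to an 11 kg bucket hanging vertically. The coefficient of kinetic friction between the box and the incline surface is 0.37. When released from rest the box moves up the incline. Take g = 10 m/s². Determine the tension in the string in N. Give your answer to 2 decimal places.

For the box on the incline: the weight component along the slope is m₁g sin 16° = 12.3 × 10 × 0.2756 = 33.899 N and the normal force is N = m₁g cos 16° = 118.235 N.
Kinetic friction opposes the box's motion up the incline: f = μN = 0.37 × 118.235 = 43.747 N acting down the slope.
Newton's second law for the box (up-slope positive): T − 33.899 − 43.747 = 12.3 a. For the hanging bucket (downward positive): 11 × 10 − T = 11 a.
Adding the two equations eliminates T: 32.354 = 23.3 a, so a = 1.3886 m/s².
Then from the hanging bucket's equation, T = 11 × (10 − 1.3886) = 94.725 N.

94.73 N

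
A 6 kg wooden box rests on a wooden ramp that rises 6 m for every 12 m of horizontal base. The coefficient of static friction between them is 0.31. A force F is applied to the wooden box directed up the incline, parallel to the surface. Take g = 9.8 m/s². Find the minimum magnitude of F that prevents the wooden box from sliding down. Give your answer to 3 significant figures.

9.99 N

The normal force is N = mg cos 26.57° = 52.592 N. With F at its minimum the wooden box is on the verge of sliding down, so static friction is at its maximum μ_s N = 0.31 × 52.592 = 16.304 N and acts up the slope.
Equilibrium along the incline: F + μ_s N = mg sin 26.57°, so F = 26.296 − 16.304 = 9.992 N.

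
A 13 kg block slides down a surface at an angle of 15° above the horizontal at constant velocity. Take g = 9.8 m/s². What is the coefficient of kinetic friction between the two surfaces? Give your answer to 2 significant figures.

At constant velocity the net force along the incline is zero: mg sin 15° = μ mg cos 15°.
So μ = tan 15° = 0.2588 / 0.9659 = 0.2679.

0.27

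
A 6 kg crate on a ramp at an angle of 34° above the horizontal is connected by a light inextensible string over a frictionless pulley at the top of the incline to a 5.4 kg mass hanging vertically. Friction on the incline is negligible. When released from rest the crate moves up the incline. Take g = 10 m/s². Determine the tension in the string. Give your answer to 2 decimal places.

44.31 N

For the crate on the incline: the weight component along the slope is m₁g sin 34° = 6 × 10 × 0.5592 = 33.552 N and the normal force is N = m₁g cos 34° = 49.742 N.
Newton's second law for the crate (up-slope positive): T − 33.552 = 6 a. For the hanging mass (downward positive): 5.4 × 10 − T = 5.4 a.
Adding the two equations eliminates T: 20.448 = 11.4 a, so a = 1.7937 m/s².
Then from the hanging mass's equation, T = 5.4 × (10 − 1.7937) = 44.314 N.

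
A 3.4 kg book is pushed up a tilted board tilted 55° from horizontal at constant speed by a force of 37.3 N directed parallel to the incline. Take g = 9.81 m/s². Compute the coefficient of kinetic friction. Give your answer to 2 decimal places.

At constant speed ΣF = 0 along the incline. The applied 37.3 N acts up the slope; the weight component mg sin 55° = 27.322 N and kinetic friction μN both act down the slope.
So 37.3 = 27.322 + μ × 19.131, giving μ = (37.3 − 27.322) / 19.131 = 0.5216.

0.52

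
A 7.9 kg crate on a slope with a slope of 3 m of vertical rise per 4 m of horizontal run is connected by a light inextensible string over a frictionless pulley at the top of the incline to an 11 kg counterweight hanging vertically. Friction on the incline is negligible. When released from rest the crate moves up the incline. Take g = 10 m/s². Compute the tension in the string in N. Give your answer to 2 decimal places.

73.57 N

For the crate on the incline: the weight component along the slope is m₁g sin 36.87° = 7.9 × 10 × 0.6000 = 47.400 N and the normal force is N = m₁g cos 36.87° = 63.200 N.
Newton's second law for the crate (up-slope positive): T − 47.400 = 7.9 a. For the hanging counterweight (downward positive): 11 × 10 − T = 11 a.
Adding the two equations eliminates T: 62.600 = 18.9 a, so a = 3.3122 m/s².
Then from the hanging counterweight's equation, T = 11 × (10 − 3.3122) = 73.566 N.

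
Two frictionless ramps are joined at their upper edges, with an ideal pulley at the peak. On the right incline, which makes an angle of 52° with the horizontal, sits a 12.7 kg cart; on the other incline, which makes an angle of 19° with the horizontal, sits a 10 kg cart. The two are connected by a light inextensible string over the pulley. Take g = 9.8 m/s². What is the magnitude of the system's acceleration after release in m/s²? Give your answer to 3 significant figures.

2.91 m/s²

Resolve each weight along its own incline: the 12.7 kg mass has component 12.7 × 9.8 × sin 52° = 98.076 N down its slope, and the 10 kg mass has 10 × 9.8 × sin 19° = 31.906 N down its slope.
The 12.7 kg side's 98.076 N exceeds the other side's 31.906 N, so that mass slides down and the 10 kg mass slides up. Taking that direction as positive, Newton's second law for the whole system gives 98.076 − 31.906 = (12.7 + 10) a, so a = 66.170 / 22.7 = 2.9150 m/s².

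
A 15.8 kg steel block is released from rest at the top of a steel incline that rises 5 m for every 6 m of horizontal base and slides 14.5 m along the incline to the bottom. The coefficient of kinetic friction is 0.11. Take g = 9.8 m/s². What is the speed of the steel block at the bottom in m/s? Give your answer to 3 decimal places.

12.567 m/s

The weight component along the incline is mg sin 39.81° = 99.126 N and the normal force is N = mg cos 39.81° = 118.951 N.
Friction up the slope is f = μN = 0.11 × 118.951 = 13.085 N, so the net downslope force is 99.126 − 13.085 = 86.041 N and a = 86.041 / 15.8 = 5.4456 m/s².
Starting from rest over a distance of 14.5 m, v² = 2aL = 2 × 5.4456 × 14.5 = 157.9224, so v = 12.5667 m/s.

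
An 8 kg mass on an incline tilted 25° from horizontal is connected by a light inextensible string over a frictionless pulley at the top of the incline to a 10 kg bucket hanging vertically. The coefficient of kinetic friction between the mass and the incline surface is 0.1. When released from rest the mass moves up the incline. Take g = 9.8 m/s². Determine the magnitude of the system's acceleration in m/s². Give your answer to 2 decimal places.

3.21 m/s²

For the mass on the incline: the weight component along the slope is m₁g sin 25° = 8 × 9.8 × 0.4226 = 33.132 N and the normal force is N = m₁g cos 25° = 71.055 N.
Kinetic friction opposes the mass's motion up the incline: f = μN = 0.1 × 71.055 = 7.106 N acting down the slope.
Newton's second law for the mass (up-slope positive): T − 33.132 − 7.106 = 8 a. For the hanging bucket (downward positive): 10 × 9.8 − T = 10 a.
Adding the two equations eliminates T: 57.762 = 18 a, so a = 3.2090 m/s².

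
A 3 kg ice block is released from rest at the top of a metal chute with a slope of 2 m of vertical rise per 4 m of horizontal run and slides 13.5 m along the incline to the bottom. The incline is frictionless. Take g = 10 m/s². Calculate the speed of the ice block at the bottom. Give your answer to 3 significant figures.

The weight component along the incline is mg sin 26.57° = 13.416 N and the normal force is N = mg cos 26.57° = 26.833 N.
With no friction, a = g sin 26.57° = 4.4721 m/s².
Starting from rest over a distance of 13.5 m, v² = 2aL = 2 × 4.4721 × 13.5 = 120.7467, so v = 10.9885 m/s.

11.0 m/s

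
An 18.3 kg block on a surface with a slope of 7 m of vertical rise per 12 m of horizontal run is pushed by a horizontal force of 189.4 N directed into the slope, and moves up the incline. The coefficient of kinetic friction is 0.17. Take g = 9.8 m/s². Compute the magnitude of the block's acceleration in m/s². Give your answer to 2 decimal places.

1.68 m/s²

The horizontal push has components F cos 30.26° = 189.4 × 0.8638 = 163.604 N up the incline and F sin 30.26° = 189.4 × 0.5039 = 95.439 N pressing into the surface.
The normal force is therefore N = mg cos 30.26° + F sin 30.26° = 154.914 + 95.439 = 250.353 N, and kinetic friction down the slope is μN = 0.17 × 250.353 = 42.560 N.
Along the incline: F cos 30.26° − mg sin 30.26° − μN = ma, so 163.604 − 90.369 − 42.560 = 18.3 a, giving a = 1.6762 m/s².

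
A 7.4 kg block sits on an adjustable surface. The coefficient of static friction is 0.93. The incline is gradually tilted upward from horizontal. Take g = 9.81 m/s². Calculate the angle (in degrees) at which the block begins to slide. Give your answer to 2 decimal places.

At the threshold of sliding, static friction is at its maximum μ_s N and exactly balances the weight component along the incline: mg sin θ = μ_s mg cos θ.
Hence tan θ = μ_s = 0.93, so θ = arctan(0.93) = 42.9228°.

42.92°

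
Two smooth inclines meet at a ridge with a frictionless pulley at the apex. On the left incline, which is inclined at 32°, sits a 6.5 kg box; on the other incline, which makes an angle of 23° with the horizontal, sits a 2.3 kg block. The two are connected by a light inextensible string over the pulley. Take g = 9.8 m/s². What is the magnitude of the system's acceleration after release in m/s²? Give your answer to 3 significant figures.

Resolve each weight along its own incline: the 6.5 kg mass has component 6.5 × 9.8 × sin 32° = 33.756 N down its slope, and the 2.3 kg mass has 2.3 × 9.8 × sin 23° = 8.807 N down its slope.
The 6.5 kg side's 33.756 N exceeds the other side's 8.807 N, so that mass slides down and the 2.3 kg mass slides up. Taking that direction as positive, Newton's second law for the whole system gives 33.756 − 8.807 = (6.5 + 2.3) a, so a = 24.949 / 8.8 = 2.8351 m/s².

2.84 m/s²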